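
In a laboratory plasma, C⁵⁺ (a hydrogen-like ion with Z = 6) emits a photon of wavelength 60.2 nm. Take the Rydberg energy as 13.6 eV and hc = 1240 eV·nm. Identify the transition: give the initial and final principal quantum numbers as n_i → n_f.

n_i = 7, n_f = 4

The photon energy is ΔE = hc/λ = 1240 / 60.2 = 20.60 eV.
With Z = 6, ΔE = 489.6 × (1/n_f² − 1/n_i²), so 1/n_f² − 1/n_i² = 0.04207.
Trying n_f = 4 gives 1/n_i² = 0.02043, i.e. n_i ≈ 7; this pair matches.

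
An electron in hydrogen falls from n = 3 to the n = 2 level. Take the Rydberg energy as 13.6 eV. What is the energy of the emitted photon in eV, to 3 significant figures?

1.89 eV

E_3 = −13.60/9 = −1.511 eV and E_2 = −13.60/4 = −3.400 eV.
The photon energy is |E_3 − E_2| = 1.89 eV.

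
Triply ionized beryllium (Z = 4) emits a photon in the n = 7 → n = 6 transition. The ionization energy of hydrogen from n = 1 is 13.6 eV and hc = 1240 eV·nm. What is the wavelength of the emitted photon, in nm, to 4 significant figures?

For Z = 4 the level energies scale as Z², so the effective Rydberg energy is 13.6 × 16 = 217.6 eV.
ΔE = 217.6 × (1/6² − 1/7²) = 217.6 × 0.007370 = 1.604 eV.
λ = hc/ΔE = 1240 / 1.604 = 773.2 nm.

773.2 nm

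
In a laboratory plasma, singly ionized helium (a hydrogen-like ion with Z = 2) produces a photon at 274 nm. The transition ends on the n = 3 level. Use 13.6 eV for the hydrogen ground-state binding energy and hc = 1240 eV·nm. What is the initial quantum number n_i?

n_i = 6

The photon energy is ΔE = hc/λ = 1240 / 274 = 4.526 eV.
With Z = 2, ΔE = 54.40 × (1/n_f² − 1/n_i²), so 1/n_f² − 1/n_i² = 0.08319.
With n_f = 3: 1/n_i² = 1/9 − 0.08319 = 0.02792, so n_i ≈ 5.98.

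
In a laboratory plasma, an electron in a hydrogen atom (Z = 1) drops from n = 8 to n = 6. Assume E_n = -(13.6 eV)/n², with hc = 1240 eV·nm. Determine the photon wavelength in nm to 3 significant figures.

ΔE = 13.60 × (1/6² − 1/8²) = 13.60 × 0.01215 = 0.1653 eV.
λ = hc/ΔE = 1240 / 0.1653 = 7500 nm.

7500 nm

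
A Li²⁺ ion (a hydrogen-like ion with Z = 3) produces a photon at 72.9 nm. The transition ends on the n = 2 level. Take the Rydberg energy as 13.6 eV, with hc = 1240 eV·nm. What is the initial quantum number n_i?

n_i = 3

The photon energy is ΔE = hc/λ = 1240 / 72.9 = 17.01 eV.
With Z = 3, ΔE = 122.4 × (1/n_f² − 1/n_i²), so 1/n_f² − 1/n_i² = 0.1390.
With n_f = 2: 1/n_i² = 1/4 − 0.1390 = 0.1110, so n_i ≈ 3.00.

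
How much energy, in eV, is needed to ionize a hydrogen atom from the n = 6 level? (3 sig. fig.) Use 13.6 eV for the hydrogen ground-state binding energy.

0.378 eV

E_6 = −13.60/36 = −0.378 eV, so ionization (to E = 0) requires 0.378 eV.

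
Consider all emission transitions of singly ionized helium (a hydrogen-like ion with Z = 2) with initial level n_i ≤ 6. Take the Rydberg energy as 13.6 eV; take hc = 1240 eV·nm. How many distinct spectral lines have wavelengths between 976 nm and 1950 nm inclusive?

2

Enumerate all n_i → n_f pairs with 1 ≤ n_f < n_i ≤ 6 and compute λ = 1240 / [13.6·4·(1/n_f² − 1/n_i²)].
Lines falling in [976, 1950] nm: 5→4 (1013 nm), 6→5 (1865 nm).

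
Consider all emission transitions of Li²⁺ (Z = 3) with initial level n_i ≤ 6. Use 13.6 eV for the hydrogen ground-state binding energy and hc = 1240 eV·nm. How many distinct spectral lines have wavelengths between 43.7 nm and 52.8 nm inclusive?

Enumerate all n_i → n_f pairs with 1 ≤ n_f < n_i ≤ 6 and compute λ = 1240 / [13.6·9·(1/n_f² − 1/n_i²)].
Lines falling in [43.7, 52.8] nm: 6→2 (45.59 nm), 5→2 (48.24 nm).

2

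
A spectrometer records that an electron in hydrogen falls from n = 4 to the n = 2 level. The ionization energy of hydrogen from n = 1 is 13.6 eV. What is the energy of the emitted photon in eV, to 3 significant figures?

E_4 = −13.60/16 = −0.8500 eV and E_2 = −13.60/4 = −3.400 eV.
The photon energy is |E_4 − E_2| = 2.55 eV.

2.55 eV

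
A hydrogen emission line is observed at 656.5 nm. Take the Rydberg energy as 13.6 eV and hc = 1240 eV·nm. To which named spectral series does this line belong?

ΔE = 1240/656.5 = 1.889 eV.
This matches 13.6 × (1/2² − 1/3²), so n_f = 2: the Balmer series.

Balmer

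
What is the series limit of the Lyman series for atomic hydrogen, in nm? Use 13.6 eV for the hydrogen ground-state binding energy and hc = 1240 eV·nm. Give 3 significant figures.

The Lyman series has lower level n_f = 1; the series limit corresponds to n_i → ∞.
ΔE_max = 13.6 × 1 / 1² = 13.60 eV.
λ_min = 1240 / 13.60 = 91.2 nm.

91.2 nm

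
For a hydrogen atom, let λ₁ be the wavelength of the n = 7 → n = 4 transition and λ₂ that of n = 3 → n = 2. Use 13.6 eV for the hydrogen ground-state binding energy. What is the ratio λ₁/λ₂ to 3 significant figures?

λ ∝ 1/ΔE ∝ 1/(1/n_f² − 1/n_i²), and the Z² and hc factors cancel in the ratio.
λ₁/λ₂ = (1/2² − 1/3²)/(1/4² − 1/7²) = 0.1389/0.04209 = 3.30.

3.30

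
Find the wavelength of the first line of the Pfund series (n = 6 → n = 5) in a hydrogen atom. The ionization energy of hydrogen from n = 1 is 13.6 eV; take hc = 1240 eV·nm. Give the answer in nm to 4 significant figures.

The Pfund series terminates on n_f = 5; the first line has n_i = 5+1 = 6.
ΔE = 13.60 × (1/5² − 1/6²) = 0.1662 eV.
λ = 1240 / 0.1662 = 7460 nm.

7460 nm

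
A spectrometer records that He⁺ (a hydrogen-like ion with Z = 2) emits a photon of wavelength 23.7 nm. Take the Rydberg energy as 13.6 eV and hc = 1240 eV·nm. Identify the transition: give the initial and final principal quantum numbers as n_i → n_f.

The photon energy is ΔE = hc/λ = 1240 / 23.7 = 52.32 eV.
With Z = 2, ΔE = 54.40 × (1/n_f² − 1/n_i²), so 1/n_f² − 1/n_i² = 0.9618.
Trying n_f = 1 gives 1/n_i² = 0.03822, i.e. n_i ≈ 5; this pair matches.

n_i = 5, n_f = 1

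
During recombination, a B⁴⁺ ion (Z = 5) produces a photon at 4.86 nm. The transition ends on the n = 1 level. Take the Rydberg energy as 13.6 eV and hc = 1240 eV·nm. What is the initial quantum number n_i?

The photon energy is ΔE = hc/λ = 1240 / 4.86 = 255.1 eV.
With Z = 5, ΔE = 340.0 × (1/n_f² − 1/n_i²), so 1/n_f² − 1/n_i² = 0.7504.
With n_f = 1: 1/n_i² = 1/1 − 0.7504 = 0.2496, so n_i ≈ 2.00.

n_i = 2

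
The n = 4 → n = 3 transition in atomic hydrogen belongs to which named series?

Paschen

The series is set by the lower level: n_f = 3 is the Paschen series.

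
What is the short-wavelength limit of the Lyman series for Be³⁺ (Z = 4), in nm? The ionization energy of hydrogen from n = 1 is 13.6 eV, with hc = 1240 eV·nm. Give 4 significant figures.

The Lyman series has lower level n_f = 1; the series limit corresponds to n_i → ∞.
ΔE_max = 13.6 × 16 / 1² = 217.6 eV.
λ_min = 1240 / 217.6 = 5.699 nm.

5.699 nm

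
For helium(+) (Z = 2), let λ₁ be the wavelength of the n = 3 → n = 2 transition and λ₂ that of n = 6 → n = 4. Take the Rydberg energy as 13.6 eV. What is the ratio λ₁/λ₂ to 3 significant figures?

0.250

λ ∝ 1/ΔE ∝ 1/(1/n_f² − 1/n_i²), and the Z² and hc factors cancel in the ratio.
λ₁/λ₂ = (1/4² − 1/6²)/(1/2² − 1/3²) = 0.03472/0.1389 = 0.250.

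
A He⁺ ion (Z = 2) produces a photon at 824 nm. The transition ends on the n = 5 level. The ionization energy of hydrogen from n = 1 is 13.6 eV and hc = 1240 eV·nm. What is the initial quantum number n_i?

The photon energy is ΔE = hc/λ = 1240 / 824 = 1.505 eV.
With Z = 2, ΔE = 54.40 × (1/n_f² − 1/n_i²), so 1/n_f² − 1/n_i² = 0.02766.
With n_f = 5: 1/n_i² = 1/25 − 0.02766 = 0.01234, so n_i ≈ 9.00.

n_i = 9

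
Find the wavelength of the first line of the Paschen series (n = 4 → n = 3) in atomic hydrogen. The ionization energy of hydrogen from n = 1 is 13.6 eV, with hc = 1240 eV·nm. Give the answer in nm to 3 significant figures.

1880 nm

The Paschen series terminates on n_f = 3; the first line has n_i = 3+1 = 4.
ΔE = 13.60 × (1/3² − 1/4²) = 0.6611 eV.
λ = 1240 / 0.6611 = 1880 nm.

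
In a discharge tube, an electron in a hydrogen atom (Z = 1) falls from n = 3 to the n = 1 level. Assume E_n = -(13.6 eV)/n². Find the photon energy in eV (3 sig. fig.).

12.1 eV

E_3 = −13.60/9 = −1.511 eV and E_1 = −13.60/1 = −13.60 eV.
The photon energy is |E_3 − E_1| = 12.1 eV.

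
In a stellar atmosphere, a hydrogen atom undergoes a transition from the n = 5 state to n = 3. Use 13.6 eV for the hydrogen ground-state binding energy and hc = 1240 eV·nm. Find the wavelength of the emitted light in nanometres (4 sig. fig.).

1282 nm

ΔE = 13.60 × (1/3² − 1/5²) = 13.60 × 0.07111 = 0.9671 eV.
λ = hc/ΔE = 1240 / 0.9671 = 1282 nm.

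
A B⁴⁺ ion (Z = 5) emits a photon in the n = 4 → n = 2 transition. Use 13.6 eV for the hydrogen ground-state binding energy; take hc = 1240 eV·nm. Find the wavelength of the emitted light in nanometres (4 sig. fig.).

For Z = 5 the level energies scale as Z², so the effective Rydberg energy is 13.6 × 25 = 340.0 eV.
ΔE = 340.0 × (1/2² − 1/4²) = 340.0 × 0.1875 = 63.75 eV.
λ = hc/ΔE = 1240 / 63.75 = 19.45 nm.

19.45 nm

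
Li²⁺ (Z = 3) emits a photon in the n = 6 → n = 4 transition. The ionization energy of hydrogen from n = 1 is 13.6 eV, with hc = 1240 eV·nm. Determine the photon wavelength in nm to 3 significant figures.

292 nm

For Z = 3 the level energies scale as Z², so the effective Rydberg energy is 13.6 × 9 = 122.4 eV.
ΔE = 122.4 × (1/4² − 1/6²) = 122.4 × 0.03472 = 4.250 eV.
λ = hc/ΔE = 1240 / 4.250 = 292 nm.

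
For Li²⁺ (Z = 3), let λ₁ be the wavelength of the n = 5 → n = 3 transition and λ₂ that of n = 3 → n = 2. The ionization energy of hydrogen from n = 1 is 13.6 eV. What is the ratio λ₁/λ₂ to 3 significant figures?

λ ∝ 1/ΔE ∝ 1/(1/n_f² − 1/n_i²), and the Z² and hc factors cancel in the ratio.
λ₁/λ₂ = (1/2² − 1/3²)/(1/3² − 1/5²) = 0.1389/0.07111 = 1.95.

1.95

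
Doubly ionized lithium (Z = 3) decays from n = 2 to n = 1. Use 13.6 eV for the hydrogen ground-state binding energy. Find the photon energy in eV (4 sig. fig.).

91.80 eV

The Bohr energies scale as Z², so for Z = 3: E_n = −122.4/n² eV.
E_2 = −122.4/4 = −30.60 eV and E_1 = −122.4/1 = −122.4 eV.
The photon energy is |E_2 − E_1| = 91.80 eV.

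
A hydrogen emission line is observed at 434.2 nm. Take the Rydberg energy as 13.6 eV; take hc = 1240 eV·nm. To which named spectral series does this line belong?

ΔE = 1240/434.2 = 2.856 eV.
This matches 13.6 × (1/2² − 1/5²), so n_f = 2: the Balmer series.

Balmer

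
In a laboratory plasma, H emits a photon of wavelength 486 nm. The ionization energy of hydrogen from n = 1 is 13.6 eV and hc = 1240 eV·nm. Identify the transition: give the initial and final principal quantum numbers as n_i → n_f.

n_i = 4, n_f = 2

The photon energy is ΔE = hc/λ = 1240 / 486 = 2.551 eV.
With Z = 1, ΔE = 13.60 × (1/n_f² − 1/n_i²), so 1/n_f² − 1/n_i² = 0.1876.
Trying n_f = 2 gives 1/n_i² = 0.06239, i.e. n_i ≈ 4; this pair matches.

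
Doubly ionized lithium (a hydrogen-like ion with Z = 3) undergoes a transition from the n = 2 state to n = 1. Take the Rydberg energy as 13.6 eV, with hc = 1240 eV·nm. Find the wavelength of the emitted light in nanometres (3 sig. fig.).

For Z = 3 the level energies scale as Z², so the effective Rydberg energy is 13.6 × 9 = 122.4 eV.
ΔE = 122.4 × (1/1² − 1/2²) = 122.4 × 0.7500 = 91.80 eV.
λ = hc/ΔE = 1240 / 91.80 = 13.5 nm.

13.5 nm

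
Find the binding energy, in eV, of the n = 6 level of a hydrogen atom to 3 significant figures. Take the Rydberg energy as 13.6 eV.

0.378 eV

E_6 = −13.60/36 = −0.378 eV, so ionization (to E = 0) requires 0.378 eV.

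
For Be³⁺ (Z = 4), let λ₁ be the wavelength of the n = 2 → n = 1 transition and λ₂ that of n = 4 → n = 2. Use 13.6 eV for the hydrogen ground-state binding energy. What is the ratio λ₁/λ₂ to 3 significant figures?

0.250

λ ∝ 1/ΔE ∝ 1/(1/n_f² − 1/n_i²), and the Z² and hc factors cancel in the ratio.
λ₁/λ₂ = (1/2² − 1/4²)/(1/1² − 1/2²) = 0.1875/0.7500 = 0.250.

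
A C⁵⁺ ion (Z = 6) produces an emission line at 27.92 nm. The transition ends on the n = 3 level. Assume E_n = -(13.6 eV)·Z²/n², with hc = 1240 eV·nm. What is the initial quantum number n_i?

The photon energy is ΔE = hc/λ = 1240 / 27.92 = 44.41 eV.
With Z = 6, ΔE = 489.6 × (1/n_f² − 1/n_i²), so 1/n_f² − 1/n_i² = 0.09071.
With n_f = 3: 1/n_i² = 1/9 − 0.09071 = 0.02040, so n_i ≈ 7.00.

n_i = 7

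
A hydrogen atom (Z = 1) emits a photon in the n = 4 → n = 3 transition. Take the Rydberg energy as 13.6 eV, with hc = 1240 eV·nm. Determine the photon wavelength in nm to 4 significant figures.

ΔE = 13.60 × (1/3² − 1/4²) = 13.60 × 0.04861 = 0.6611 eV.
λ = hc/ΔE = 1240 / 0.6611 = 1876 nm.
This line belongs to the Paschen series.

1876 nm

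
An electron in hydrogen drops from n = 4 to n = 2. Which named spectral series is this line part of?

Balmer

The series is set by the lower level: n_f = 2 is the Balmer series.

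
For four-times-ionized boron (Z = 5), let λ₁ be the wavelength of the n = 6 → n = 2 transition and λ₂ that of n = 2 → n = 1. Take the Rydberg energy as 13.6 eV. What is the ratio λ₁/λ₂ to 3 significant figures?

λ ∝ 1/ΔE ∝ 1/(1/n_f² − 1/n_i²), and the Z² and hc factors cancel in the ratio.
λ₁/λ₂ = (1/1² − 1/2²)/(1/2² − 1/6²) = 0.7500/0.2222 = 3.38.

3.38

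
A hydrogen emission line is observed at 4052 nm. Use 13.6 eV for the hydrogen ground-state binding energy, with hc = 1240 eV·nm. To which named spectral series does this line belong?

ΔE = 1240/4052 = 0.3060 eV.
This matches 13.6 × (1/4² − 1/5²), so n_f = 4: the Brackett series.

Brackett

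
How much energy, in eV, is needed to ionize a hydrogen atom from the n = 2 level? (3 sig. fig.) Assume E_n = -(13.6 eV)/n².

E_2 = −13.60/4 = −3.40 eV, so ionization (to E = 0) requires 3.40 eV.

3.40 eV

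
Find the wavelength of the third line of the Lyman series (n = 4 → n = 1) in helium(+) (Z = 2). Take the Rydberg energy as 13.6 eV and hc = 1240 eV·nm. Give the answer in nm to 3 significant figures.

The Lyman series terminates on n_f = 1; the third line has n_i = 1+3 = 4.
ΔE = 54.40 × (1/1² − 1/4²) = 51.00 eV.
λ = 1240 / 51.00 = 24.3 nm.

24.3 nm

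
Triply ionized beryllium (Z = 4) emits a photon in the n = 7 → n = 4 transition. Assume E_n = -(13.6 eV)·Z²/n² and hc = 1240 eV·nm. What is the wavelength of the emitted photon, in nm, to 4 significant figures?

135.4 nm

For Z = 4 the level energies scale as Z², so the effective Rydberg energy is 13.6 × 16 = 217.6 eV.
ΔE = 217.6 × (1/4² − 1/7²) = 217.6 × 0.04209 = 9.159 eV.
λ = hc/ΔE = 1240 / 9.159 = 135.4 nm.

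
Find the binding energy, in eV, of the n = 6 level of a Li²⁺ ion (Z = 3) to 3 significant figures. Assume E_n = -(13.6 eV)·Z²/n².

3.40 eV

E_n = −13.6 Z²/n² = −122.4/n² eV for Z = 3.
E_6 = −122.4/36 = −3.40 eV, so ionization (to E = 0) requires 3.40 eV.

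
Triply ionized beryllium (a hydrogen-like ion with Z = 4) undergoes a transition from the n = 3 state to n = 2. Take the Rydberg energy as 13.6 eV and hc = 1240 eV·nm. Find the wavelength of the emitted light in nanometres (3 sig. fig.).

For Z = 4 the level energies scale as Z², so the effective Rydberg energy is 13.6 × 16 = 217.6 eV.
ΔE = 217.6 × (1/2² − 1/3²) = 217.6 × 0.1389 = 30.22 eV.
λ = hc/ΔE = 1240 / 30.22 = 41.0 nm.

41.0 nm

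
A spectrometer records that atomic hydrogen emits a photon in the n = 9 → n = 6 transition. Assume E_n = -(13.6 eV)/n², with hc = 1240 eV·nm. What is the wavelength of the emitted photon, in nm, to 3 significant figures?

5910 nm

ΔE = 13.60 × (1/6² − 1/9²) = 13.60 × 0.01543 = 0.2099 eV.
λ = hc/ΔE = 1240 / 0.2099 = 5910 nm.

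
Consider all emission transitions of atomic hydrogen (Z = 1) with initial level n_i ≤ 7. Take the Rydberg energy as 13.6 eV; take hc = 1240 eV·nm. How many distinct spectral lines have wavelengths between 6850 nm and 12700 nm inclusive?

Enumerate all n_i → n_f pairs with 1 ≤ n_f < n_i ≤ 7 and compute λ = 1240 / [13.6·1·(1/n_f² − 1/n_i²)].
Lines falling in [6850, 12700] nm: 6→5 (7460 nm), 7→6 (12370 nm).

2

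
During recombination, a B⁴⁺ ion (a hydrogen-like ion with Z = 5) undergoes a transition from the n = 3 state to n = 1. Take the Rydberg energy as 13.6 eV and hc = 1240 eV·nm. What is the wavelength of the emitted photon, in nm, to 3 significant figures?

4.10 nm

For Z = 5 the level energies scale as Z², so the effective Rydberg energy is 13.6 × 25 = 340.0 eV.
ΔE = 340.0 × (1/1² − 1/3²) = 340.0 × 0.8889 = 302.2 eV.
λ = hc/ΔE = 1240 / 302.2 = 4.10 nm.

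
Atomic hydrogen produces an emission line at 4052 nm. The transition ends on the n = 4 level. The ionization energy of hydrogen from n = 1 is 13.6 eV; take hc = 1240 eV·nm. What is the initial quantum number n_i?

The photon energy is ΔE = hc/λ = 1240 / 4052 = 0.3060 eV.
With Z = 1, ΔE = 13.60 × (1/n_f² − 1/n_i²), so 1/n_f² − 1/n_i² = 0.02250.
With n_f = 4: 1/n_i² = 1/16 − 0.02250 = 0.04000, so n_i ≈ 5.00.

n_i = 5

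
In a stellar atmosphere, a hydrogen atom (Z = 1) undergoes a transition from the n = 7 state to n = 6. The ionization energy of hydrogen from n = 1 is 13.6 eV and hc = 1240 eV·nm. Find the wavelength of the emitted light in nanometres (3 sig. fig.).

ΔE = 13.60 × (1/6² − 1/7²) = 13.60 × 0.007370 = 0.1002 eV.
λ = hc/ΔE = 1240 / 0.1002 = 12400 nm.

12400 nm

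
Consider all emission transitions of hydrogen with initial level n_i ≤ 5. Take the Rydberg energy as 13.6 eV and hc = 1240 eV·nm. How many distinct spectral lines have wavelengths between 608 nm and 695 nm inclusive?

1

Enumerate all n_i → n_f pairs with 1 ≤ n_f < n_i ≤ 5 and compute λ = 1240 / [13.6·1·(1/n_f² − 1/n_i²)].
Lines falling in [608, 695] nm: 3→2 (656.5 nm).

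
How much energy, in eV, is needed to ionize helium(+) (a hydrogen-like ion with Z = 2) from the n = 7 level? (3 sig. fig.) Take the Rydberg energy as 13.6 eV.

E_n = −13.6 Z²/n² = −54.40/n² eV for Z = 2.
E_7 = −54.40/49 = −1.11 eV, so ionization (to E = 0) requires 1.11 eV.

1.11 eV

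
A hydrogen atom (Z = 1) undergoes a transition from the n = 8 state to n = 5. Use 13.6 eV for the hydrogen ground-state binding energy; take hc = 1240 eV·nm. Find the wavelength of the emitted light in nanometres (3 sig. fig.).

ΔE = 13.60 × (1/5² − 1/8²) = 13.60 × 0.02438 = 0.3315 eV.
λ = hc/ΔE = 1240 / 0.3315 = 3740 nm.
This line belongs to the Pfund series.

3740 nm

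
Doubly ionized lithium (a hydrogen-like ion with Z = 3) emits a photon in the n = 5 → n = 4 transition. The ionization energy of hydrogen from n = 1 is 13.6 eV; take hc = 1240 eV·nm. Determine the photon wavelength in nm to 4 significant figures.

450.3 nm

For Z = 3 the level energies scale as Z², so the effective Rydberg energy is 13.6 × 9 = 122.4 eV.
ΔE = 122.4 × (1/4² − 1/5²) = 122.4 × 0.02250 = 2.754 eV.
λ = hc/ΔE = 1240 / 2.754 = 450.3 nm.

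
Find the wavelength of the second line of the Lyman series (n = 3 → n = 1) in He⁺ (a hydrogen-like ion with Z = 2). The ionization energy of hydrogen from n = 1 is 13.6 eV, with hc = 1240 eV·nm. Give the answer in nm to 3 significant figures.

25.6 nm

The Lyman series terminates on n_f = 1; the second line has n_i = 1+2 = 3.
ΔE = 54.40 × (1/1² − 1/3²) = 48.36 eV.
λ = 1240 / 48.36 = 25.6 nm.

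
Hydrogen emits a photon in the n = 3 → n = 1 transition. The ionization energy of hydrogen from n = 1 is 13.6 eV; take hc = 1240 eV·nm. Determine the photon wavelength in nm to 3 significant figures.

ΔE = 13.60 × (1/1² − 1/3²) = 13.60 × 0.8889 = 12.09 eV.
λ = hc/ΔE = 1240 / 12.09 = 103 nm.

103 nm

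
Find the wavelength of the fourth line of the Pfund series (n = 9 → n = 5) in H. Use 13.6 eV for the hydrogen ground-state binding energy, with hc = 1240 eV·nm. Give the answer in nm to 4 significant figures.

The Pfund series terminates on n_f = 5; the fourth line has n_i = 5+4 = 9.
ΔE = 13.60 × (1/5² − 1/9²) = 0.3761 eV.
λ = 1240 / 0.3761 = 3297 nm.

3297 nm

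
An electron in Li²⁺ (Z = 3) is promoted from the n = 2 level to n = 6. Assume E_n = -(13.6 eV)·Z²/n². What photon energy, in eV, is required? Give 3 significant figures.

27.2 eV

The Bohr energies scale as Z², so for Z = 3: E_n = −122.4/n² eV.
E_6 = −122.4/36 = −3.400 eV and E_2 = −122.4/4 = −30.60 eV.
The photon energy is |E_6 − E_2| = 27.2 eV.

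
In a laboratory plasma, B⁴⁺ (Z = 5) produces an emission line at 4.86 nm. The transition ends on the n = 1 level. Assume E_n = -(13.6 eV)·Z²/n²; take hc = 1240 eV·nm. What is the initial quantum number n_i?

The photon energy is ΔE = hc/λ = 1240 / 4.86 = 255.1 eV.
With Z = 5, ΔE = 340.0 × (1/n_f² − 1/n_i²), so 1/n_f² − 1/n_i² = 0.7504.
With n_f = 1: 1/n_i² = 1/1 − 0.7504 = 0.2496, so n_i ≈ 2.00.

n_i = 2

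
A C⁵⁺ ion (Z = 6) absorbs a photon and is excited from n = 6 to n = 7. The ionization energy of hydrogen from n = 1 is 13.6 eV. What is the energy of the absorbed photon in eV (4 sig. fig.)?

The Bohr energies scale as Z², so for Z = 6: E_n = −489.6/n² eV.
E_7 = −489.6/49 = −9.992 eV and E_6 = −489.6/36 = −13.60 eV.
The photon energy is |E_7 − E_6| = 3.608 eV.

3.608 eV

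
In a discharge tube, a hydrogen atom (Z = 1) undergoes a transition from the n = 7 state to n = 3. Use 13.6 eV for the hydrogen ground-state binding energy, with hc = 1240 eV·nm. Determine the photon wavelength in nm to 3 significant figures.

ΔE = 13.60 × (1/3² − 1/7²) = 13.60 × 0.09070 = 1.234 eV.
λ = hc/ΔE = 1240 / 1.234 = 1010 nm.

1010 nm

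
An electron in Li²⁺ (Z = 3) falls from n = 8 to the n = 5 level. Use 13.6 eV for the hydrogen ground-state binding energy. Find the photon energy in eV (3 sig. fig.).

The Bohr energies scale as Z², so for Z = 3: E_n = −122.4/n² eV.
E_8 = −122.4/64 = −1.913 eV and E_5 = −122.4/25 = −4.896 eV.
The photon energy is |E_8 − E_5| = 2.98 eV.

2.98 eV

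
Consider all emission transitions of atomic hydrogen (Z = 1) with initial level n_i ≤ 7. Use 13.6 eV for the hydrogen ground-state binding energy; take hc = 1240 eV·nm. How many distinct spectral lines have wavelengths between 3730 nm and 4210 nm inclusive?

Enumerate all n_i → n_f pairs with 1 ≤ n_f < n_i ≤ 7 and compute λ = 1240 / [13.6·1·(1/n_f² − 1/n_i²)].
Lines falling in [3730, 4210] nm: 5→4 (4052 nm).

1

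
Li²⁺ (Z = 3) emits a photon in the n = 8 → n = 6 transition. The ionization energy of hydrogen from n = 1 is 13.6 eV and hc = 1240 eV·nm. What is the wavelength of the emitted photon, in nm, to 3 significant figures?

For Z = 3 the level energies scale as Z², so the effective Rydberg energy is 13.6 × 9 = 122.4 eV.
ΔE = 122.4 × (1/6² − 1/8²) = 122.4 × 0.01215 = 1.488 eV.
λ = hc/ΔE = 1240 / 1.488 = 834 nm.

834 nm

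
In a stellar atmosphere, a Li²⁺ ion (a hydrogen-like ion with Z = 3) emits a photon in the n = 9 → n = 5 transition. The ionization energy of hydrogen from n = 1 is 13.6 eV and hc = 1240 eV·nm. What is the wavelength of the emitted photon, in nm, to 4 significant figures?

366.3 nm

For Z = 3 the level energies scale as Z², so the effective Rydberg energy is 13.6 × 9 = 122.4 eV.
ΔE = 122.4 × (1/5² − 1/9²) = 122.4 × 0.02765 = 3.385 eV.
λ = hc/ΔE = 1240 / 3.385 = 366.3 nm.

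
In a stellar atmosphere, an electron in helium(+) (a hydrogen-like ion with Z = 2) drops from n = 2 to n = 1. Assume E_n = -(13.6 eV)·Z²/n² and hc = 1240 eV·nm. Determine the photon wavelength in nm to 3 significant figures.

For Z = 2 the level energies scale as Z², so the effective Rydberg energy is 13.6 × 4 = 54.40 eV.
ΔE = 54.40 × (1/1² − 1/2²) = 54.40 × 0.7500 = 40.80 eV.
λ = hc/ΔE = 1240 / 40.80 = 30.4 nm.

30.4 nm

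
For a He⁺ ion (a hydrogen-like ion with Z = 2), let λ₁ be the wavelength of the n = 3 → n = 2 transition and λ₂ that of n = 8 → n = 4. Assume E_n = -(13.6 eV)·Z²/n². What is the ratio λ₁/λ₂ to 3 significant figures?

λ ∝ 1/ΔE ∝ 1/(1/n_f² − 1/n_i²), and the Z² and hc factors cancel in the ratio.
λ₁/λ₂ = (1/4² − 1/8²)/(1/2² − 1/3²) = 0.04688/0.1389 = 0.338.

0.338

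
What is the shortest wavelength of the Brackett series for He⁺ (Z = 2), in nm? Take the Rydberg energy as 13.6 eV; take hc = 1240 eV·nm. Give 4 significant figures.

The Brackett series has lower level n_f = 4; the series limit corresponds to n_i → ∞.
ΔE_max = 13.6 × 4 / 4² = 3.400 eV.
λ_min = 1240 / 3.400 = 364.7 nm.

364.7 nm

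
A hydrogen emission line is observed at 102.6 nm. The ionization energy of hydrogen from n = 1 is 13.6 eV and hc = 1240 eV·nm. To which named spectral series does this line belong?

Lyman

ΔE = 1240/102.6 = 12.09 eV.
This matches 13.6 × (1/1² − 1/3²), so n_f = 1: the Lyman series.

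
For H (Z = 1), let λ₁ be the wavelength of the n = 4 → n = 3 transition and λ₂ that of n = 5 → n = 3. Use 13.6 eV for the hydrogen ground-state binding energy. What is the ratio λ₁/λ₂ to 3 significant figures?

λ ∝ 1/ΔE ∝ 1/(1/n_f² − 1/n_i²), and the Z² and hc factors cancel in the ratio.
λ₁/λ₂ = (1/3² − 1/5²)/(1/3² − 1/4²) = 0.07111/0.04861 = 1.46.

1.46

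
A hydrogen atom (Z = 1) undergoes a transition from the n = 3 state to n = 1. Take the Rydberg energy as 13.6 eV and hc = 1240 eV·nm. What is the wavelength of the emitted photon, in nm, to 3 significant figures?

103 nm

ΔE = 13.60 × (1/1² − 1/3²) = 13.60 × 0.8889 = 12.09 eV.
λ = hc/ΔE = 1240 / 12.09 = 103 nm.
This line belongs to the Lyman series.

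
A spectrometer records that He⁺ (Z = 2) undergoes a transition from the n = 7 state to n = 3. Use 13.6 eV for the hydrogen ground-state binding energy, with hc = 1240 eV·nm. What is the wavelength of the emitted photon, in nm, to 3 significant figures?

251 nm

For Z = 2 the level energies scale as Z², so the effective Rydberg energy is 13.6 × 4 = 54.40 eV.
ΔE = 54.40 × (1/3² − 1/7²) = 54.40 × 0.09070 = 4.934 eV.
λ = hc/ΔE = 1240 / 4.934 = 251 nm.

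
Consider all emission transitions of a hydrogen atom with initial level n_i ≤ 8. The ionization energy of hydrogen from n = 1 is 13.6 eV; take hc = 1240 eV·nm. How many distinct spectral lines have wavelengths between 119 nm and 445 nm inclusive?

5

Enumerate all n_i → n_f pairs with 1 ≤ n_f < n_i ≤ 8 and compute λ = 1240 / [13.6·1·(1/n_f² − 1/n_i²)].
Lines falling in [119, 445] nm: 2→1 (121.6 nm), 8→2 (389.0 nm), 7→2 (397.1 nm), 6→2 (410.3 nm), 5→2 (434.2 nm).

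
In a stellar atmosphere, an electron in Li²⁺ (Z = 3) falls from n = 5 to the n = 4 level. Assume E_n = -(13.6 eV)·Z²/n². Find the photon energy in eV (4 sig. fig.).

The Bohr energies scale as Z², so for Z = 3: E_n = −122.4/n² eV.
E_5 = −122.4/25 = −4.896 eV and E_4 = −122.4/16 = −7.650 eV.
The photon energy is |E_5 − E_4| = 2.754 eV.

2.754 eV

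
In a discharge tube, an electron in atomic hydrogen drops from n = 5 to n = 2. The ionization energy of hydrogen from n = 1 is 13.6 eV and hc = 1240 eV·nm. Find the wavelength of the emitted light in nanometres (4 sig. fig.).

434.2 nm

ΔE = 13.60 × (1/2² − 1/5²) = 13.60 × 0.2100 = 2.856 eV.
λ = hc/ΔE = 1240 / 2.856 = 434.2 nm.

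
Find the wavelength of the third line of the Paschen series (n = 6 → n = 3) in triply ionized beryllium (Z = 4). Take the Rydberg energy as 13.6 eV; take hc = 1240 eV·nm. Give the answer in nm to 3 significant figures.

The Paschen series terminates on n_f = 3; the third line has n_i = 3+3 = 6.
ΔE = 217.6 × (1/3² − 1/6²) = 18.13 eV.
λ = 1240 / 18.13 = 68.4 nm.

68.4 nm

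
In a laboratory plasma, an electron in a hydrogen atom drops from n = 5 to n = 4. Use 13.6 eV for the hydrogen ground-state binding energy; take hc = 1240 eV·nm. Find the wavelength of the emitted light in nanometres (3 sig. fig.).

4050 nm

ΔE = 13.60 × (1/4² − 1/5²) = 13.60 × 0.02250 = 0.3060 eV.
λ = hc/ΔE = 1240 / 0.3060 = 4050 nm.
This line belongs to the Brackett series.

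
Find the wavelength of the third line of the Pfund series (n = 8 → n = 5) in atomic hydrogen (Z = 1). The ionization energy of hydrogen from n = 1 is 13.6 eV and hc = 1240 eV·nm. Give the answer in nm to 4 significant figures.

3741 nm

The Pfund series terminates on n_f = 5; the third line has n_i = 5+3 = 8.
ΔE = 13.60 × (1/5² − 1/8²) = 0.3315 eV.
λ = 1240 / 0.3315 = 3741 nm.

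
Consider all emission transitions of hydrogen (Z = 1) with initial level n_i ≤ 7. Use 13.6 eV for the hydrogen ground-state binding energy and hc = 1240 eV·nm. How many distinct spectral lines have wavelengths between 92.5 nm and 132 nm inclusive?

Enumerate all n_i → n_f pairs with 1 ≤ n_f < n_i ≤ 7 and compute λ = 1240 / [13.6·1·(1/n_f² − 1/n_i²)].
Lines falling in [92.5, 132] nm: 7→1 (93.08 nm), 6→1 (93.78 nm), 5→1 (94.98 nm), 4→1 (97.25 nm), 3→1 (102.6 nm), 2→1 (121.6 nm).

6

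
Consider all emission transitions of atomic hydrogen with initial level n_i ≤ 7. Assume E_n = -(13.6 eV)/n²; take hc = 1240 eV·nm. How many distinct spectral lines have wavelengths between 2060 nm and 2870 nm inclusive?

2

Enumerate all n_i → n_f pairs with 1 ≤ n_f < n_i ≤ 7 and compute λ = 1240 / [13.6·1·(1/n_f² − 1/n_i²)].
Lines falling in [2060, 2870] nm: 7→4 (2166 nm), 6→4 (2626 nm).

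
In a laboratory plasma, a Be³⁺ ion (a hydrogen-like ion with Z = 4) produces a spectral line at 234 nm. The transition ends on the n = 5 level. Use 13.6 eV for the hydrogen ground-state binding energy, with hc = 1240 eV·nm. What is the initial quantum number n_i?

The photon energy is ΔE = hc/λ = 1240 / 234 = 5.299 eV.
With Z = 4, ΔE = 217.6 × (1/n_f² − 1/n_i²), so 1/n_f² − 1/n_i² = 0.02435.
With n_f = 5: 1/n_i² = 1/25 − 0.02435 = 0.01565, so n_i ≈ 7.99.

n_i = 8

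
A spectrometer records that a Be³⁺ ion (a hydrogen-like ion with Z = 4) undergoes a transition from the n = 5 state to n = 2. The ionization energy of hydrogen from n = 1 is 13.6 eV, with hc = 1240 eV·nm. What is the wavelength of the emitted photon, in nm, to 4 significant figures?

For Z = 4 the level energies scale as Z², so the effective Rydberg energy is 13.6 × 16 = 217.6 eV.
ΔE = 217.6 × (1/2² − 1/5²) = 217.6 × 0.2100 = 45.70 eV.
λ = hc/ΔE = 1240 / 45.70 = 27.14 nm.

27.14 nm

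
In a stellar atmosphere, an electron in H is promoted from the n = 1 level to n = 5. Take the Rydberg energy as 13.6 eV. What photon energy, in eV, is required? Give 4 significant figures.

E_5 = −13.60/25 = −0.5440 eV and E_1 = −13.60/1 = −13.60 eV.
The photon energy is |E_5 − E_1| = 13.06 eV.

13.06 eV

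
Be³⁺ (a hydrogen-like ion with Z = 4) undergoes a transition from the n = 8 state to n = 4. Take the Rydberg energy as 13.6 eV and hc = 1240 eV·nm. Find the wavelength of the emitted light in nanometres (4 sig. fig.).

For Z = 4 the level energies scale as Z², so the effective Rydberg energy is 13.6 × 16 = 217.6 eV.
ΔE = 217.6 × (1/4² − 1/8²) = 217.6 × 0.04688 = 10.20 eV.
λ = hc/ΔE = 1240 / 10.20 = 121.6 nm.

121.6 nm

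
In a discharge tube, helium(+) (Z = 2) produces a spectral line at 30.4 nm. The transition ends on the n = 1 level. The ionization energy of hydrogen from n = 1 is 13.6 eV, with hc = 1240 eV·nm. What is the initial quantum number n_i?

n_i = 2

The photon energy is ΔE = hc/λ = 1240 / 30.4 = 40.79 eV.
With Z = 2, ΔE = 54.40 × (1/n_f² − 1/n_i²), so 1/n_f² − 1/n_i² = 0.7498.
With n_f = 1: 1/n_i² = 1/1 − 0.7498 = 0.2502, so n_i ≈ 2.00.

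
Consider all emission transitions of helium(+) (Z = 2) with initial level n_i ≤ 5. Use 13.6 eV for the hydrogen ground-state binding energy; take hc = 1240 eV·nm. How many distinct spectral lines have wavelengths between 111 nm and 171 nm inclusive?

2

Enumerate all n_i → n_f pairs with 1 ≤ n_f < n_i ≤ 5 and compute λ = 1240 / [13.6·4·(1/n_f² − 1/n_i²)].
Lines falling in [111, 171] nm: 4→2 (121.6 nm), 3→2 (164.1 nm).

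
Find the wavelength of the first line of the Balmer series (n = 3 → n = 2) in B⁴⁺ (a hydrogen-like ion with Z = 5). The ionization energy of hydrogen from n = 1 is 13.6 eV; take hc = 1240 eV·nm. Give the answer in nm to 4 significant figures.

26.26 nm

The Balmer series terminates on n_f = 2; the first line has n_i = 2+1 = 3.
ΔE = 340.0 × (1/2² − 1/3²) = 47.22 eV.
λ = 1240 / 47.22 = 26.26 nm.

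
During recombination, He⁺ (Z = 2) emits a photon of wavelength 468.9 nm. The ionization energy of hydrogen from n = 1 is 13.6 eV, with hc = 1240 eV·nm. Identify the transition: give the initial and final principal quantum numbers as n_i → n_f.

n_i = 4, n_f = 3

The photon energy is ΔE = hc/λ = 1240 / 468.9 = 2.644 eV.
With Z = 2, ΔE = 54.40 × (1/n_f² − 1/n_i²), so 1/n_f² − 1/n_i² = 0.04861.
Trying n_f = 3 gives 1/n_i² = 0.06250, i.e. n_i ≈ 4; this pair matches.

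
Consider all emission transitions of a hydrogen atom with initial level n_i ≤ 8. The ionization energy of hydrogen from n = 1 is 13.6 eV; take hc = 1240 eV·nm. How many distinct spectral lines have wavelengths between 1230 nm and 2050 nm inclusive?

Enumerate all n_i → n_f pairs with 1 ≤ n_f < n_i ≤ 8 and compute λ = 1240 / [13.6·1·(1/n_f² − 1/n_i²)].
Lines falling in [1230, 2050] nm: 5→3 (1282 nm), 4→3 (1876 nm), 8→4 (1945 nm).

3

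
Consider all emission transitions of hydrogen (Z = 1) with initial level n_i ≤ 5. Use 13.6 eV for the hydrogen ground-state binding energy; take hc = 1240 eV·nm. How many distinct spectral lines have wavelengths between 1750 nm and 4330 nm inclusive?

2

Enumerate all n_i → n_f pairs with 1 ≤ n_f < n_i ≤ 5 and compute λ = 1240 / [13.6·1·(1/n_f² − 1/n_i²)].
Lines falling in [1750, 4330] nm: 4→3 (1876 nm), 5→4 (4052 nm).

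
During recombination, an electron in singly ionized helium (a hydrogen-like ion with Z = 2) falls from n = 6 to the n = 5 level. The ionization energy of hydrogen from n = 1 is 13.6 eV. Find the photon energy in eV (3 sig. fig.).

The Bohr energies scale as Z², so for Z = 2: E_n = −54.40/n² eV.
E_6 = −54.40/36 = −1.511 eV and E_5 = −54.40/25 = −2.176 eV.
The photon energy is |E_6 − E_5| = 0.665 eV.

0.665 eV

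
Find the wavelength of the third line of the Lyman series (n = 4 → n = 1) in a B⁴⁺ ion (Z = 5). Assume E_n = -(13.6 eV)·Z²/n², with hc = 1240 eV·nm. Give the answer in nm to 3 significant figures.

The Lyman series terminates on n_f = 1; the third line has n_i = 1+3 = 4.
ΔE = 340.0 × (1/1² − 1/4²) = 318.8 eV.
λ = 1240 / 318.8 = 3.89 nm.

3.89 nm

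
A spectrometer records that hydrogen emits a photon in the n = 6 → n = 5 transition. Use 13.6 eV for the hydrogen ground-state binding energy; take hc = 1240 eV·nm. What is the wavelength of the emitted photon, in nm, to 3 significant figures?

7460 nm

ΔE = 13.60 × (1/5² − 1/6²) = 13.60 × 0.01222 = 0.1662 eV.
λ = hc/ΔE = 1240 / 0.1662 = 7460 nm.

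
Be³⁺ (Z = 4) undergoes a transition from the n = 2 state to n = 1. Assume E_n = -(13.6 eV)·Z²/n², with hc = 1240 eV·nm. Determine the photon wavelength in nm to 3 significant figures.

7.60 nm

For Z = 4 the level energies scale as Z², so the effective Rydberg energy is 13.6 × 16 = 217.6 eV.
ΔE = 217.6 × (1/1² − 1/2²) = 217.6 × 0.7500 = 163.2 eV.
λ = hc/ΔE = 1240 / 163.2 = 7.60 nm.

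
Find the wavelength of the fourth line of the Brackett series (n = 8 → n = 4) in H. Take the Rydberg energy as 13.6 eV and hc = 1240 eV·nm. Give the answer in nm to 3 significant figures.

1950 nm

The Brackett series terminates on n_f = 4; the fourth line has n_i = 4+4 = 8.
ΔE = 13.60 × (1/4² − 1/8²) = 0.6375 eV.
λ = 1240 / 0.6375 = 1950 nm.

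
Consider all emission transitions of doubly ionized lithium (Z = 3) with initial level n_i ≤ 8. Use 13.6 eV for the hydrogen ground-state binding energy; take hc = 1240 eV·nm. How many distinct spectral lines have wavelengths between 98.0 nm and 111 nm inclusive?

1

Enumerate all n_i → n_f pairs with 1 ≤ n_f < n_i ≤ 8 and compute λ = 1240 / [13.6·9·(1/n_f² − 1/n_i²)].
Lines falling in [98.0, 111] nm: 8→3 (106.1 nm).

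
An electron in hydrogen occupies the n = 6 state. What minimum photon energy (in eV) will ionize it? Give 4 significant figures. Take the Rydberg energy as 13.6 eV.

0.3778 eV

E_6 = −13.60/36 = −0.3778 eV, so ionization (to E = 0) requires 0.3778 eV.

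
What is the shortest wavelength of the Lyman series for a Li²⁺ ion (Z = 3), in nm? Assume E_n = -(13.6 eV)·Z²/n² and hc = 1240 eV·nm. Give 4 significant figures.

The Lyman series has lower level n_f = 1; the series limit corresponds to n_i → ∞.
ΔE_max = 13.6 × 9 / 1² = 122.4 eV.
λ_min = 1240 / 122.4 = 10.13 nm.

10.13 nm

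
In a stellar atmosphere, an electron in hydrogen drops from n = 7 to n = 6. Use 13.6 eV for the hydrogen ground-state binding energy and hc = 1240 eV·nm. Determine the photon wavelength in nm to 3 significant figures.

ΔE = 13.60 × (1/6² − 1/7²) = 13.60 × 0.007370 = 0.1002 eV.
λ = hc/ΔE = 1240 / 0.1002 = 12400 nm.

12400 nm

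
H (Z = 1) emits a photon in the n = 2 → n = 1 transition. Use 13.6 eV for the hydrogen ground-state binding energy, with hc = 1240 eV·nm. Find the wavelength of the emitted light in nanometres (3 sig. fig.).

ΔE = 13.60 × (1/1² − 1/2²) = 13.60 × 0.7500 = 10.20 eV.
λ = hc/ΔE = 1240 / 10.20 = 122 nm.

122 nm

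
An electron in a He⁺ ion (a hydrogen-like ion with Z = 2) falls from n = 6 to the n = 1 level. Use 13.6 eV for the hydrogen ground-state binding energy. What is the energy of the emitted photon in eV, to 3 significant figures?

The Bohr energies scale as Z², so for Z = 2: E_n = −54.40/n² eV.
E_6 = −54.40/36 = −1.511 eV and E_1 = −54.40/1 = −54.40 eV.
The photon energy is |E_6 − E_1| = 52.9 eV.

52.9 eV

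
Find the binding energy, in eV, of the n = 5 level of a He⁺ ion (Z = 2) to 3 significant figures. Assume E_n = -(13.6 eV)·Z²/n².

2.18 eV

E_n = −13.6 Z²/n² = −54.40/n² eV for Z = 2.
E_5 = −54.40/25 = −2.18 eV, so ionization (to E = 0) requires 2.18 eV.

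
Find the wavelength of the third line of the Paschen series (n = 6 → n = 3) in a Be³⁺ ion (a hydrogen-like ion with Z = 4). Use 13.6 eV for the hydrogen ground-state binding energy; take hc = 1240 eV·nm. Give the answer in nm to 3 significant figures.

The Paschen series terminates on n_f = 3; the third line has n_i = 3+3 = 6.
ΔE = 217.6 × (1/3² − 1/6²) = 18.13 eV.
λ = 1240 / 18.13 = 68.4 nm.

68.4 nm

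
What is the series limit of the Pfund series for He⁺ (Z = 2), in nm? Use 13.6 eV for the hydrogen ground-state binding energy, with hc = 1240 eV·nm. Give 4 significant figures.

569.9 nm

The Pfund series has lower level n_f = 5; the series limit corresponds to n_i → ∞.
ΔE_max = 13.6 × 4 / 5² = 2.176 eV.
λ_min = 1240 / 2.176 = 569.9 nm.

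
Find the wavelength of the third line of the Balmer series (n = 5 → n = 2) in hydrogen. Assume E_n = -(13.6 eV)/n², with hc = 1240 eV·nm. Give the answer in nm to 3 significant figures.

The Balmer series terminates on n_f = 2; the third line has n_i = 2+3 = 5.
ΔE = 13.60 × (1/2² − 1/5²) = 2.856 eV.
λ = 1240 / 2.856 = 434 nm.

434 nm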